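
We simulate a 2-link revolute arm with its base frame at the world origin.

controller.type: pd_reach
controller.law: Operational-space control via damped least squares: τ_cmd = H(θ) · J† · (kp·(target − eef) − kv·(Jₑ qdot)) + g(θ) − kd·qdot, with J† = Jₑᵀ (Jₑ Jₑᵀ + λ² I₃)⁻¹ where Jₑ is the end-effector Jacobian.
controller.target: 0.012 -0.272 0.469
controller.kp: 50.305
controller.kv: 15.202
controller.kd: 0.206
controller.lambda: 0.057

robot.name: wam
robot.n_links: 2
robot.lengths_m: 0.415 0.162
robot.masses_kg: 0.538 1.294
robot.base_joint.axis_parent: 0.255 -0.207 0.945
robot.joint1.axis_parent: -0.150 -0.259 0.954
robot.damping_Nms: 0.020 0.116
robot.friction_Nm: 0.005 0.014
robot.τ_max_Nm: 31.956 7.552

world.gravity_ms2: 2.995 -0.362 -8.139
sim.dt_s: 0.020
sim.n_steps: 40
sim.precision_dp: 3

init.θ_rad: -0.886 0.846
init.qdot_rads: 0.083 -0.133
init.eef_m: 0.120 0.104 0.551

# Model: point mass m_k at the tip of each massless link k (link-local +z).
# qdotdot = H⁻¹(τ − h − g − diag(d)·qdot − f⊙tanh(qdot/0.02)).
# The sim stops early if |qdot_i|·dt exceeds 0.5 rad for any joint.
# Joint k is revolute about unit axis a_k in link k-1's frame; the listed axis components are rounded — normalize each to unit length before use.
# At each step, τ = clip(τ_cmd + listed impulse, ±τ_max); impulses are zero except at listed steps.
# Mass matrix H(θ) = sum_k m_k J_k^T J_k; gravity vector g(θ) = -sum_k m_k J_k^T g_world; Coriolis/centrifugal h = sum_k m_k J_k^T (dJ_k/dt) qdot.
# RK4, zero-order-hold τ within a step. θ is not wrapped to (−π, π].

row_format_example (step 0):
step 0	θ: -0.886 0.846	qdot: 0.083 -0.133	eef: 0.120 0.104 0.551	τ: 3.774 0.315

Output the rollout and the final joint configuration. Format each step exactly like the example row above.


step 1	θ: -0.878 0.835	qdot: 0.724 -0.676	eef: 0.119 0.104 0.551	τ: 3.077 0.343
step 2	θ: -0.861 0.831	qdot: 1.019 -0.133	eef: 0.115 0.103 0.552	τ: 2.644 0.175
step 3	θ: -0.837 0.823	qdot: 1.328 -0.492	eef: 0.110 0.102 0.554	τ: 2.351 0.219
step 4	θ: -0.809 0.820	qdot: 1.457 -0.110	eef: 0.105 0.101 0.555	τ: 2.164 0.119
step 5	θ: -0.778 0.813	qdot: 1.637 -0.403	eef: 0.099 0.100 0.556	τ: 2.026 0.170
step 6	θ: -0.745 0.810	qdot: 1.704 -0.110	eef: 0.092 0.098 0.558	τ: 1.930 0.103
step 7	θ: -0.710 0.805	qdot: 1.826 -0.320	eef: 0.085 0.096 0.559	τ: 1.847 0.145
step 8	θ: -0.673 0.803	qdot: 1.878 -0.120	eef: 0.077 0.093 0.561	τ: 1.781 0.102
step 9	θ: -0.635 0.799	qdot: 1.967 -0.234	eef: 0.070 0.090 0.562	τ: 1.715 0.126
step 10	θ: -0.595 0.796	qdot: 2.020 -0.132	eef: 0.062 0.087 0.564	τ: 1.653 0.106
step 11	θ: -0.554 0.794	qdot: 2.086 -0.144	eef: 0.054 0.083 0.565	τ: 1.588 0.109
step 12	θ: -0.512 0.792	qdot: 2.140 -0.092	eef: 0.046 0.079 0.567	τ: 1.520 0.099
step 13	θ: -0.468 0.790	qdot: 2.200 -0.103	eef: 0.038 0.075 0.568	τ: 1.448 0.102
step 14	θ: -0.424 0.789	qdot: 2.255 -0.097	eef: 0.029 0.070 0.569	τ: 1.372 0.101
step 15	θ: -0.379 0.788	qdot: 2.312 -0.125	eef: 0.021 0.064 0.570	τ: 1.291 0.107
step 16	θ: -0.332 0.788	qdot: 2.355 -0.078	eef: 0.013 0.058 0.571	τ: 1.206 0.096
step 17	θ: -0.285 0.788	qdot: 2.401 -0.080	eef: 0.005 0.052 0.572	τ: 1.115 0.095
step 18	θ: -0.237 0.789	qdot: 2.436 -0.029	eef: -0.003 0.045 0.572	τ: 1.019 0.081
step 19	θ: -0.188 0.790	qdot: 2.475 -0.034	eef: -0.011 0.037 0.573	τ: 0.918 0.079
step 20	θ: -0.139 0.792	qdot: 2.500 0.019	eef: -0.018 0.029 0.573	τ: 0.813 0.063
step 21	θ: -0.088 0.792	qdot: 2.531 0.005	eef: -0.025 0.021 0.573	τ: 0.702 0.061
step 22	θ: -0.038 0.795	qdot: 2.543 0.075	eef: -0.032 0.012 0.573	τ: 0.589 0.039
step 23	θ: 0.013 0.795	qdot: 2.562 0.070	eef: -0.039 0.003 0.573	τ: 0.471 0.033
step 24	θ: 0.065 0.797	qdot: 2.573 0.063	eef: -0.045 -0.007 0.572	τ: 0.351 0.025
step 25	θ: 0.116 0.799	qdot: 2.571 0.109	eef: -0.050 -0.016 0.571	τ: 0.231 0.006
step 26	θ: 0.167 0.801	qdot: 2.570 0.097	eef: -0.055 -0.026 0.571	τ: 0.108 -0.002
step 27	θ: 0.219 0.803	qdot: 2.554 0.143	eef: -0.060 -0.037 0.569	τ: -0.013 -0.023
step 28	θ: 0.269 0.806	qdot: 2.541 0.124	eef: -0.064 -0.047 0.568	τ: -0.135 -0.031
step 29	θ: 0.320 0.809	qdot: 2.511 0.171	eef: -0.068 -0.058 0.567	τ: -0.254 -0.054
step 30	θ: 0.370 0.812	qdot: 2.486 0.144	eef: -0.071 -0.068 0.565	τ: -0.373 -0.061
step 31	θ: 0.419 0.816	qdot: 2.443 0.192	eef: -0.073 -0.079 0.564	τ: -0.487 -0.085
step 32	θ: 0.468 0.819	qdot: 2.407 0.156	eef: -0.075 -0.089 0.562	τ: -0.598 -0.092
step 33	θ: 0.515 0.823	qdot: 2.352 0.206	eef: -0.076 -0.099 0.560	τ: -0.705 -0.117
step 34	θ: 0.562 0.826	qdot: 2.307 0.161	eef: -0.077 -0.110 0.558	τ: -0.808 -0.122
step 35	θ: 0.607 0.830	qdot: 2.242 0.213	eef: -0.078 -0.120 0.556	τ: -0.904 -0.148
step 36	θ: 0.651 0.834	qdot: 2.189 0.159	eef: -0.078 -0.129 0.553	τ: -0.996 -0.150
step 37	θ: 0.694 0.838	qdot: 2.116 0.215	eef: -0.077 -0.138 0.551	τ: -1.081 -0.177
step 38	θ: 0.736 0.841	qdot: 2.059 0.151	eef: -0.076 -0.147 0.549	τ: -1.162 -0.177
step 39	θ: 0.776 0.845	qdot: 1.980 0.213	eef: -0.075 -0.156 0.547	τ: -1.236 -0.204
step 40	θ: 0.815 0.848	qdot: 1.919 0.138	eef: -0.074 -0.164 0.544
final θ (rad): 0.815 0.848


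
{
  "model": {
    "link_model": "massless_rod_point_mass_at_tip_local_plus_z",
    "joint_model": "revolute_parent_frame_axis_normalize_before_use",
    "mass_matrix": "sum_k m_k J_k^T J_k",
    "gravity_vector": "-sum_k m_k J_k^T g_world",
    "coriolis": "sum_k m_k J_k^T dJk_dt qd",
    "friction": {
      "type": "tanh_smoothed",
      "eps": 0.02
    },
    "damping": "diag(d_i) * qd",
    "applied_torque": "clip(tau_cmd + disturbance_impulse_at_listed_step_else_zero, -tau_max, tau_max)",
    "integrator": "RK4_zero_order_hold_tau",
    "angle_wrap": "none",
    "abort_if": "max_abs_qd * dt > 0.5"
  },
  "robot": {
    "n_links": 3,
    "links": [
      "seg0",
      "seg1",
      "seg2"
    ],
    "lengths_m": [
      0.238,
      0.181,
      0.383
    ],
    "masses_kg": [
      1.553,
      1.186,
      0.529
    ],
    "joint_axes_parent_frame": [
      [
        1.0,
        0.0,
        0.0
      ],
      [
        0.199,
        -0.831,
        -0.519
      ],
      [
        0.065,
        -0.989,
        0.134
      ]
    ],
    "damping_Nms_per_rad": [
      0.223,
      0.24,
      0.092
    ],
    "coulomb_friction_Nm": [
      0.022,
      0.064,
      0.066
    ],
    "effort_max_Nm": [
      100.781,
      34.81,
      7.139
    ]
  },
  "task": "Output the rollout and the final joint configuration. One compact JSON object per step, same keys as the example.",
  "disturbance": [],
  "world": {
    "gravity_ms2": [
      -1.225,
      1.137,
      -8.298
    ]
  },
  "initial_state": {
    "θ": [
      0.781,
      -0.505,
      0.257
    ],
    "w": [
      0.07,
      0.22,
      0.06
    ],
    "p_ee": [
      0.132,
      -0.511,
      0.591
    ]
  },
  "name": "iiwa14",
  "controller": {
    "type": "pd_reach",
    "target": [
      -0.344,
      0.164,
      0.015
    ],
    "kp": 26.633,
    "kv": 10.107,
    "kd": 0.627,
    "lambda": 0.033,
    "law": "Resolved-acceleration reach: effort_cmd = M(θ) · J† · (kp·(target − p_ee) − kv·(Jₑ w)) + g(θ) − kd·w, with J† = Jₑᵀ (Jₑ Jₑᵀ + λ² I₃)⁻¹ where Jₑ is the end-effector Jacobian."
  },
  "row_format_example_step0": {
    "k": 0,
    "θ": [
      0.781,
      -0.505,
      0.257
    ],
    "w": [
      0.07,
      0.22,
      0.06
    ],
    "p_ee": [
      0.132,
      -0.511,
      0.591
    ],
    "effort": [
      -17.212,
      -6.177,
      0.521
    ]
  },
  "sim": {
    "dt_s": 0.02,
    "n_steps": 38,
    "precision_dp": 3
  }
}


{"k":1,"\u03b8":[0.781,-0.541,0.312],"w":[-0.106,-3.634,5.12],"p_ee":[0.129,-0.511,0.589],"effort":[-17.409,-3.652,-2.756]}
{"k":2,"\u03b8":[0.774,-0.602,0.395],"w":[-0.556,-2.496,3.352],"p_ee":[0.125,-0.507,0.589],"effort":[-16.677,-3.677,-1.082]}
{"k":3,"\u03b8":[0.759,-0.657,0.469],"w":[-0.944,-3.009,4.054],"p_ee":[0.124,-0.498,0.593],"effort":[-15.632,-2.678,-1.287]}
{"k":4,"\u03b8":[0.736,-0.715,0.548],"w":[-1.346,-2.788,3.85],"p_ee":[0.122,-0.485,0.598],"effort":[-14.095,-2.101,-0.874]}
{"k":5,"\u03b8":[0.706,-0.769,0.625],"w":[-1.722,-2.66,3.876],"p_ee":[0.119,-0.468,0.605],"effort":[-12.344,-1.512,-0.681]}
{"k":6,"\u03b8":[0.668,-0.82,0.702],"w":[-2.061,-2.442,3.832],"p_ee":[0.116,-0.447,0.614],"effort":[-10.486,-1.04,-0.481]}
{"k":7,"\u03b8":[0.624,-0.866,0.778],"w":[-2.356,-2.204,3.788],"p_ee":[0.111,-0.424,0.624],"effort":[-8.635,-0.645,-0.32]}
{"k":8,"\u03b8":[0.574,-0.908,0.852],"w":[-2.602,-1.955,3.73],"p_ee":[0.106,-0.398,0.634],"effort":[-6.859,-0.319,-0.185]}
{"k":9,"\u03b8":[0.52,-0.944,0.926],"w":[-2.797,-1.709,3.661],"p_ee":[0.099,-0.369,0.643],"effort":[-5.204,-0.051,-0.075]}
{"k":10,"\u03b8":[0.463,-0.976,0.998],"w":[-2.944,-1.473,3.579],"p_ee":[0.091,-0.34,0.652],"effort":[-3.692,0.169,0.014]}
{"k":11,"\u03b8":[0.403,-1.003,1.069],"w":[-3.046,-1.251,3.488],"p_ee":[0.082,-0.309,0.66],"effort":[-2.331,0.351,0.082]}
{"k":12,"\u03b8":[0.342,-1.026,1.138],"w":[-3.11,-1.047,3.389],"p_ee":[0.072,-0.277,0.666],"effort":[-1.118,0.5,0.131]}
{"k":13,"\u03b8":[0.279,-1.045,1.204],"w":[-3.141,-0.861,3.284],"p_ee":[0.062,-0.245,0.67],"effort":[-0.045,0.622,0.164]}
{"k":14,"\u03b8":[0.216,-1.06,1.269],"w":[-3.145,-0.692,3.175],"p_ee":[0.051,-0.213,0.672],"effort":[0.902,0.722,0.181]}
{"k":15,"\u03b8":[0.154,-1.073,1.331],"w":[-3.127,-0.539,3.065],"p_ee":[0.039,-0.182,0.673],"effort":[1.737,0.802,0.185]}
{"k":16,"\u03b8":[0.091,-1.082,1.391],"w":[-3.091,-0.4,2.954],"p_ee":[0.028,-0.151,0.671],"effort":[2.474,0.864,0.178]}
{"k":17,"\u03b8":[0.03,-1.089,1.449],"w":[-3.042,-0.272,2.844],"p_ee":[0.016,-0.121,0.668],"effort":[3.126,0.911,0.161]}
{"k":18,"\u03b8":[-0.03,-1.093,1.505],"w":[-2.983,-0.155,2.735],"p_ee":[0.004,-0.092,0.663],"effort":[3.704,0.944,0.137]}
{"k":19,"\u03b8":[-0.089,-1.095,1.558],"w":[-2.917,-0.047,2.627],"p_ee":[-0.007,-0.065,0.657],"effort":[4.219,0.965,0.106]}
{"k":20,"\u03b8":[-0.147,-1.095,1.61],"w":[-2.845,0.036,2.534],"p_ee":[-0.019,-0.038,0.649],"effort":[4.678,0.998,0.063]}
{"k":21,"\u03b8":[-0.203,-1.093,1.659],"w":[-2.77,0.105,2.447],"p_ee":[-0.03,-0.014,0.64],"effort":[5.091,1.035,0.017]}
{"k":22,"\u03b8":[-0.257,-1.091,1.707],"w":[-2.692,0.18,2.349],"p_ee":[-0.041,0.01,0.629],"effort":[5.462,1.049,-0.021]}
{"k":23,"\u03b8":[-0.31,-1.086,1.753],"w":[-2.614,0.256,2.249],"p_ee":[-0.052,0.032,0.618],"effort":[5.797,1.048,-0.058]}
{"k":24,"\u03b8":[-0.362,-1.08,1.797],"w":[-2.535,0.329,2.151],"p_ee":[-0.062,0.052,0.605],"effort":[6.098,1.036,-0.094]}
{"k":25,"\u03b8":[-0.412,-1.073,1.839],"w":[-2.456,0.399,2.054],"p_ee":[-0.072,0.071,0.592],"effort":[6.369,1.018,-0.13]}
{"k":26,"\u03b8":[-0.46,-1.064,1.879],"w":[-2.377,0.466,1.959],"p_ee":[-0.082,0.088,0.579],"effort":[6.613,0.994,-0.164]}
{"k":27,"\u03b8":[-0.507,-1.054,1.917],"w":[-2.299,0.529,1.866],"p_ee":[-0.092,0.104,0.565],"effort":[6.834,0.966,-0.197]}
{"k":28,"\u03b8":[-0.552,-1.043,1.954],"w":[-2.222,0.588,1.775],"p_ee":[-0.101,0.119,0.55],"effort":[7.032,0.934,-0.227]}
{"k":29,"\u03b8":[-0.596,-1.031,1.988],"w":[-2.147,0.643,1.686],"p_ee":[-0.109,0.132,0.536],"effort":[7.21,0.901,-0.254]}
{"k":30,"\u03b8":[-0.638,-1.018,2.021],"w":[-2.072,0.694,1.599],"p_ee":[-0.118,0.144,0.521],"effort":[7.37,0.867,-0.279]}
{"k":31,"\u03b8":[-0.678,-1.003,2.052],"w":[-1.999,0.741,1.514],"p_ee":[-0.125,0.155,0.506],"effort":[7.513,0.831,-0.3]}
{"k":32,"\u03b8":[-0.718,-0.988,2.082],"w":[-1.927,0.783,1.431],"p_ee":[-0.133,0.165,0.492],"effort":[7.639,0.796,-0.318]}
{"k":33,"\u03b8":[-0.755,-0.972,2.11],"w":[-1.857,0.822,1.351],"p_ee":[-0.14,0.174,0.477],"effort":[7.751,0.76,-0.333]}
{"k":34,"\u03b8":[-0.792,-0.955,2.136],"w":[-1.788,0.857,1.272],"p_ee":[-0.147,0.181,0.463],"effort":[7.85,0.725,-0.344]}
{"k":35,"\u03b8":[-0.827,-0.938,2.161],"w":[-1.721,0.888,1.195],"p_ee":[-0.153,0.188,0.449],"effort":[7.936,0.69,-0.353]}
{"k":36,"\u03b8":[-0.861,-0.92,2.184],"w":[-1.655,0.915,1.121],"p_ee":[-0.159,0.194,0.435],"effort":[8.011,0.656,-0.358]}
{"k":37,"\u03b8":[-0.893,-0.901,2.205],"w":[-1.591,0.938,1.049],"p_ee":[-0.165,0.199,0.421],"effort":[8.076,0.623,-0.36]}
{"k":38,"\u03b8":[-0.924,-0.882,2.226],"w":[-1.529,0.958,0.979],"p_ee":[-0.17,0.203,0.408]}
{"summary": "final \u03b8 (rad): -0.924 -0.882 2.226"}


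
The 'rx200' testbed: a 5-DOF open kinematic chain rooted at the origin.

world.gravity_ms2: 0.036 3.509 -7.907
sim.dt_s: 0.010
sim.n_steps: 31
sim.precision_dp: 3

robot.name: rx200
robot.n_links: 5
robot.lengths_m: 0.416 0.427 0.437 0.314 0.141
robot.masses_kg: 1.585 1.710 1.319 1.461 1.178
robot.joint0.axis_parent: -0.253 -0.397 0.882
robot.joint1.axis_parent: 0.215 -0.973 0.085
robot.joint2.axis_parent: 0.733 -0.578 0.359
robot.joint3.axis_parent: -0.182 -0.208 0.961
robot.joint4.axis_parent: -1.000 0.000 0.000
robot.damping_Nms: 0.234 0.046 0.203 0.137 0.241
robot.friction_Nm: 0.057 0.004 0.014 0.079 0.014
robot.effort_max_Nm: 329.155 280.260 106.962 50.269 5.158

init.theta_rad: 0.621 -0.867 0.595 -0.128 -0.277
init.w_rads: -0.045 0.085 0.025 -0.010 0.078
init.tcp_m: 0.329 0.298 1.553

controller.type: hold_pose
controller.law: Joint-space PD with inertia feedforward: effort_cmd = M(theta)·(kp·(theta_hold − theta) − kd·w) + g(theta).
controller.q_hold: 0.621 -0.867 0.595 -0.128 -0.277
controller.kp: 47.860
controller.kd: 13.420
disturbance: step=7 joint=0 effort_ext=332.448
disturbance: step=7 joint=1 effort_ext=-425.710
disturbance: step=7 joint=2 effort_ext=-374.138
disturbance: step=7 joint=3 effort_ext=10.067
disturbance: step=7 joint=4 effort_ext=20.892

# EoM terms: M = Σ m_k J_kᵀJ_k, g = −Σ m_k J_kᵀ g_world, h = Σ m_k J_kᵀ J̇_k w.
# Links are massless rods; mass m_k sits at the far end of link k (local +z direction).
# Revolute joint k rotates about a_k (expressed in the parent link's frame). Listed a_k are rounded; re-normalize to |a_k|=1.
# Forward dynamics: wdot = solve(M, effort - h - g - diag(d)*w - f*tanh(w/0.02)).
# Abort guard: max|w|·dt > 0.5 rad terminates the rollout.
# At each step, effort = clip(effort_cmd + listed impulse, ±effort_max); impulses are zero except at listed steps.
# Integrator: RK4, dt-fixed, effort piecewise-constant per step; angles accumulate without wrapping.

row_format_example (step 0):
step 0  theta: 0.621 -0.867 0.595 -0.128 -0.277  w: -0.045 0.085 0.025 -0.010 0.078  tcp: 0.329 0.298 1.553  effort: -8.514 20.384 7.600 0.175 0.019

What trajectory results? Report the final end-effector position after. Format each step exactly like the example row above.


step 1  theta: 0.621 -0.866 0.595 -0.128 -0.276  w: -0.039 0.074 0.020 -0.013 0.051  tcp: 0.328 0.297 1.554  effort: -8.643 20.830 7.897 0.177 0.009
step 2  theta: 0.620 -0.866 0.595 -0.128 -0.276  w: -0.033 0.065 0.016 -0.017 0.033  tcp: 0.328 0.296 1.554  effort: -8.761 21.236 8.169 0.179 -0.001
step 3  theta: 0.620 -0.865 0.596 -0.128 -0.276  w: -0.028 0.055 0.013 -0.021 0.022  tcp: 0.328 0.296 1.554  effort: -8.868 21.608 8.416 0.180 -0.010
step 4  theta: 0.620 -0.864 0.596 -0.128 -0.276  w: -0.023 0.047 0.010 -0.024 0.017  tcp: 0.327 0.295 1.555  effort: -8.965 21.946 8.641 0.180 -0.020
step 5  theta: 0.619 -0.864 0.596 -0.128 -0.276  w: -0.019 0.040 0.009 -0.026 0.013  tcp: 0.327 0.295 1.555  effort: -9.052 22.255 8.846 0.181 -0.029
step 6  theta: 0.619 -0.864 0.596 -0.128 -0.276  w: -0.015 0.033 0.007 -0.027 0.012  tcp: 0.327 0.294 1.555  effort: -9.131 22.536 9.033 0.181 -0.037
step 7  theta: 0.619 -0.863 0.596 -0.128 -0.276  w: -0.012 0.027 0.006 -0.027 0.010  tcp: 0.327 0.294 1.555  effort: 323.246 -280.260 -106.962 10.249 5.158
step 8  theta: 0.637 -0.891 0.635 -0.039 -0.263  w: 3.548 -5.427 7.562 16.719 2.521  tcp: 0.324 0.297 1.548  effort: -54.607 64.813 24.847 -0.918 -0.694
step 9  theta: 0.669 -0.940 0.701 0.096 -0.237  w: 2.938 -4.318 5.739 10.605 2.683  tcp: 0.317 0.302 1.536  effort: -49.862 61.419 22.271 -0.360 -0.525
step 10  theta: 0.696 -0.978 0.752 0.182 -0.211  w: 2.452 -3.486 4.507 6.879 2.478  tcp: 0.312 0.306 1.524  effort: -45.535 57.943 20.030 -0.005 -0.389
step 11  theta: 0.719 -1.010 0.793 0.239 -0.188  w: 2.047 -2.831 3.594 4.500 2.108  tcp: 0.307 0.309 1.514  effort: -41.626 54.608 18.157 0.225 -0.278
step 12  theta: 0.737 -1.036 0.825 0.275 -0.169  w: 1.701 -2.296 2.878 2.927 1.695  tcp: 0.303 0.312 1.506  effort: -38.112 51.499 16.625 0.378 -0.190
step 13  theta: 0.753 -1.056 0.851 0.299 -0.154  w: 1.401 -1.852 2.296 1.854 1.301  tcp: 0.300 0.314 1.499  effort: -34.958 48.646 15.387 0.482 -0.119
step 14  theta: 0.766 -1.073 0.871 0.314 -0.143  w: 1.139 -1.476 1.810 1.100 0.957  tcp: 0.298 0.316 1.493  effort: -32.128 46.055 14.393 0.554 -0.064
step 15  theta: 0.776 -1.086 0.887 0.322 -0.135  w: 0.910 -1.155 1.400 0.558 0.670  tcp: 0.297 0.318 1.488  effort: -29.589 43.718 13.603 0.605 -0.022
step 16  theta: 0.784 -1.096 0.899 0.326 -0.130  w: 0.709 -0.879 1.049 0.159 0.438  tcp: 0.296 0.319 1.484  effort: -27.311 41.619 12.977 0.641 0.009
step 17  theta: 0.790 -1.104 0.908 0.326 -0.126  w: 0.531 -0.644 0.745 -0.067 0.225  tcp: 0.295 0.320 1.481  effort: -25.265 39.741 12.484 0.661 0.031
step 18  theta: 0.795 -1.109 0.914 0.325 -0.125  w: 0.370 -0.445 0.479 -0.092 0.011  tcp: 0.295 0.321 1.478  effort: -23.422 38.061 12.091 0.661 0.046
step 19  theta: 0.798 -1.113 0.918 0.324 -0.126  w: 0.230 -0.273 0.253 -0.148 -0.114  tcp: 0.295 0.322 1.477  effort: -21.764 36.559 11.777 0.659 0.051
step 20  theta: 0.799 -1.115 0.920 0.322 -0.127  w: 0.109 -0.123 0.059 -0.203 -0.198  tcp: 0.296 0.323 1.476  effort: -20.273 35.219 11.529 0.655 0.052
step 21  theta: 0.800 -1.115 0.919 0.320 -0.130  w: 0.004 0.006 -0.107 -0.253 -0.254  tcp: 0.296 0.324 1.475  effort: -18.936 34.025 11.329 0.650 0.050
step 22  theta: 0.800 -1.115 0.918 0.317 -0.132  w: -0.086 0.117 -0.248 -0.297 -0.291  tcp: 0.297 0.325 1.475  effort: -17.748 32.965 11.170 0.644 0.045
step 23  theta: 0.798 -1.113 0.915 0.314 -0.135  w: -0.163 0.212 -0.369 -0.332 -0.316  tcp: 0.297 0.325 1.476  effort: -16.686 32.022 11.044 0.636 0.039
step 24  theta: 0.796 -1.111 0.910 0.311 -0.139  w: -0.230 0.293 -0.471 -0.358 -0.333  tcp: 0.298 0.326 1.477  effort: -15.735 31.183 10.943 0.628 0.032
step 25  theta: 0.794 -1.107 0.905 0.307 -0.142  w: -0.286 0.362 -0.558 -0.376 -0.344  tcp: 0.299 0.326 1.478  effort: -14.883 30.439 10.862 0.619 0.024
step 26  theta: 0.791 -1.103 0.899 0.303 -0.145  w: -0.334 0.419 -0.630 -0.389 -0.350  tcp: 0.300 0.327 1.479  effort: -14.123 29.777 10.796 0.609 0.016
step 27  theta: 0.787 -1.099 0.893 0.299 -0.149  w: -0.374 0.467 -0.690 -0.396 -0.352  tcp: 0.300 0.327 1.481  effort: -13.444 29.188 10.741 0.599 0.007
step 28  theta: 0.783 -1.094 0.886 0.295 -0.152  w: -0.407 0.507 -0.738 -0.399 -0.352  tcp: 0.301 0.327 1.483  effort: -12.839 28.665 10.694 0.589 -0.001
step 29  theta: 0.779 -1.089 0.878 0.291 -0.156  w: -0.434 0.538 -0.777 -0.399 -0.350  tcp: 0.302 0.327 1.484  effort: -12.300 28.200 10.654 0.578 -0.009
step 30  theta: 0.775 -1.083 0.870 0.287 -0.159  w: -0.455 0.563 -0.806 -0.396 -0.347  tcp: 0.303 0.328 1.486  effort: -11.821 27.785 10.618 0.567 -0.016
step 31  theta: 0.770 -1.078 0.862 0.283 -0.163  w: -0.471 0.582 -0.828 -0.391 -0.342  tcp: 0.304 0.328 1.489
final tcp position (m): 0.304 0.328 1.489


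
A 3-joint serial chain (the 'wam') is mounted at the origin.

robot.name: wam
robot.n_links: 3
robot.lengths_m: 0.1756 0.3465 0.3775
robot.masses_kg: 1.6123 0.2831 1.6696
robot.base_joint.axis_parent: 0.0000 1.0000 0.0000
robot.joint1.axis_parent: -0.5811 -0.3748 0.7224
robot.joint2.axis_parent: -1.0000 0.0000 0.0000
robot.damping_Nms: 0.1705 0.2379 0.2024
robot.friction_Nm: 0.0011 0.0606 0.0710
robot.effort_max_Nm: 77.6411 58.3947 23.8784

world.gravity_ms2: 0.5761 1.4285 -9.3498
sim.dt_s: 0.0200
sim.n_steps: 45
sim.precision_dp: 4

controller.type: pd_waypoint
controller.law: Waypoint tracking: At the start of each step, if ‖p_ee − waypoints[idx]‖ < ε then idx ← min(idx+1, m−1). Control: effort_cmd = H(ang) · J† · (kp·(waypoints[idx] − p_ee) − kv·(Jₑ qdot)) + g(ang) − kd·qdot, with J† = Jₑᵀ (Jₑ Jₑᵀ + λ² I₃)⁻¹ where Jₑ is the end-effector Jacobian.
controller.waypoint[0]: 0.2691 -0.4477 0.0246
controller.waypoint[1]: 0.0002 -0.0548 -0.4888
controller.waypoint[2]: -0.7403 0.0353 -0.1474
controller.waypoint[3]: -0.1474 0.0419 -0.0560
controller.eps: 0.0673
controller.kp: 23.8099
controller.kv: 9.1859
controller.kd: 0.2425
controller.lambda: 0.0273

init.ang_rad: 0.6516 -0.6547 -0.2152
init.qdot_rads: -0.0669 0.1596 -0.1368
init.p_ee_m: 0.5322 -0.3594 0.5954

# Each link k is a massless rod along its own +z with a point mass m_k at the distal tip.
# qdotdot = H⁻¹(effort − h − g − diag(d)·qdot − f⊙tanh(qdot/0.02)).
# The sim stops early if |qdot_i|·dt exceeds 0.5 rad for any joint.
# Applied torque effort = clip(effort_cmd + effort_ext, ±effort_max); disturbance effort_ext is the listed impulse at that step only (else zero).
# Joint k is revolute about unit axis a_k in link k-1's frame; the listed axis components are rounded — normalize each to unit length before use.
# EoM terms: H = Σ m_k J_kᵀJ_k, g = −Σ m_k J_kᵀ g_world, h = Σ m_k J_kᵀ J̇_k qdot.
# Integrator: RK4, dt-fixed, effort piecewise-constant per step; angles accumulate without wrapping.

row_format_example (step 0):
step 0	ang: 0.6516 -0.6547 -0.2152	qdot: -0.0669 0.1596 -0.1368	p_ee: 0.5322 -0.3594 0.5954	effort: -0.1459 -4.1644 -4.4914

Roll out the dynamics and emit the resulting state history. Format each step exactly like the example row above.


step 1	ang: 0.6572 -0.6365 -0.2444	qdot: 0.5847 1.5239 -2.5795	p_ee: 0.5308 -0.3600 0.5945	effort: -2.4571 -3.2613 -3.2590
step 2	ang: 0.6709 -0.6060 -0.2998	qdot: 0.7790 1.5137 -2.9303	p_ee: 0.5293 -0.3625 0.5898	effort: -4.8147 -2.3265 -2.7562
step 3	ang: 0.6874 -0.5777 -0.3585	qdot: 0.8774 1.3208 -2.9585	p_ee: 0.5281 -0.3669 0.5822	effort: -6.7684 -1.5797 -2.3540
step 4	ang: 0.7055 -0.5536 -0.4169	qdot: 0.9394 1.1108 -2.9174	p_ee: 0.5268 -0.3725 0.5724	effort: -8.2868 -0.9989 -1.9746
step 5	ang: 0.7247 -0.5335 -0.4745	qdot: 0.9828 0.9187 -2.8632	p_ee: 0.5254 -0.3792 0.5607	effort: -9.4381 -0.5574 -1.6101
step 6	ang: 0.7446 -0.5170 -0.5309	qdot: 1.0150 0.7497 -2.8076	p_ee: 0.5236 -0.3865 0.5476	effort: -10.2989 -0.2329 -1.2646
step 7	ang: 0.7651 -0.5037 -0.5862	qdot: 1.0402 0.6015 -2.7515	p_ee: 0.5213 -0.3942 0.5333	effort: -10.9331 -0.0065 -0.9422
step 8	ang: 0.7861 -0.4932 -0.6404	qdot: 1.0610 0.4709 -2.6940	p_ee: 0.5185 -0.4020 0.5182	effort: -11.3913 0.1377 -0.6458
step 9	ang: 0.8075 -0.4851 -0.6935	qdot: 1.0790 0.3548 -2.6342	p_ee: 0.5151 -0.4098 0.5023	effort: -11.7124 0.2129 -0.3769
step 10	ang: 0.8292 -0.4793 -0.7453	qdot: 1.0957 0.2509 -2.5714	p_ee: 0.5110 -0.4174 0.4860	effort: -11.9262 0.2303 -0.1361
step 11	ang: 0.8513 -0.4753 -0.7959	qdot: 1.1119 0.1577 -2.5057	p_ee: 0.5064 -0.4247 0.4694	effort: -12.0562 0.1991 0.0768
step 12	ang: 0.8736 -0.4732 -0.8451	qdot: 1.1282 0.0737 -2.4371	p_ee: 0.5012 -0.4316 0.4527	effort: -12.1204 0.1272 0.2622
step 13	ang: 0.8964 -0.4726 -0.8930	qdot: 1.1446 0.0061 -2.3733	p_ee: 0.4955 -0.4379 0.4359	effort: -12.1332 0.0153 0.4225
step 14	ang: 0.9194 -0.4731 -0.9398	qdot: 1.1600 -0.0348 -2.3230	p_ee: 0.4893 -0.4437 0.4192	effort: -12.1061 -0.1400 0.5621
step 15	ang: 0.9428 -0.4743 -0.9856	qdot: 1.1743 -0.0730 -2.2652	p_ee: 0.4828 -0.4487 0.4026	effort: -12.0479 -0.3164 0.6776
step 16	ang: 0.9664 -0.4763 -1.0301	qdot: 1.1883 -0.1138 -2.1969	p_ee: 0.4760 -0.4531 0.3863	effort: -11.9654 -0.5044 0.7692
step 17	ang: 0.9903 -0.4791 -1.0732	qdot: 1.2022 -0.1537 -2.1228	p_ee: 0.4689 -0.4568 0.3703	effort: -11.8641 -0.7024 0.8389
step 18	ang: 1.0145 -0.4827 -1.1147	qdot: 1.2158 -0.1907 -2.0457	p_ee: 0.4617 -0.4598 0.3547	effort: -11.7488 -0.9083 0.8886
step 19	ang: 1.0390 -0.4870 -1.1548	qdot: 1.2290 -0.2241 -1.9670	p_ee: 0.4544 -0.4622 0.3396	effort: -11.6232 -1.1200 0.9198
step 20	ang: 1.0637 -0.4919 -1.1932	qdot: 1.2415 -0.2539 -1.8875	p_ee: 0.4471 -0.4640 0.3250	effort: -11.4906 -1.3354 0.9339
step 21	ang: 1.0887 -0.4974 -1.2301	qdot: 1.2533 -0.2800 -1.8078	p_ee: 0.4399 -0.4653 0.3109	effort: -11.3536 -1.5524 0.9324
step 22	ang: 1.1139 -0.5034 -1.2654	qdot: 1.2642 -0.3030 -1.7282	p_ee: 0.4327 -0.4660 0.2974	effort: -11.2143 -1.7691 0.9167
step 23	ang: 1.1393 -0.5097 -1.2991	qdot: 1.2744 -0.3235 -1.6490	p_ee: 0.4257 -0.4663 0.2843	effort: -11.0744 -1.9838 0.8881
step 24	ang: 1.1650 -0.5165 -1.3312	qdot: 1.2838 -0.3419 -1.5703	p_ee: 0.4189 -0.4661 0.2719	effort: -10.9354 -2.1954 0.8480
step 25	ang: 1.1908 -0.5236 -1.3618	qdot: 1.2927 -0.3591 -1.4923	p_ee: 0.4123 -0.4656 0.2599	effort: -10.7982 -2.4026 0.7976
step 26	ang: 1.2168 -0.5311 -1.3908	qdot: 1.3013 -0.3756 -1.4153	p_ee: 0.4060 -0.4647 0.2485	effort: -10.6636 -2.6046 0.7379
step 27	ang: 1.2429 -0.5389 -1.4183	qdot: 1.3101 -0.3922 -1.3392	p_ee: 0.3999 -0.4636 0.2376	effort: -10.5320 -2.8008 0.6700
step 28	ang: 1.2693 -0.5470 -1.4443	qdot: 1.3193 -0.4096 -1.2644	p_ee: 0.3941 -0.4622 0.2272	effort: -10.4035 -2.9909 0.5948
step 29	ang: 1.2958 -0.5555 -1.4688	qdot: 1.3294 -0.4284 -1.1910	p_ee: 0.3887 -0.4606 0.2173	effort: -10.2782 -3.1748 0.5130
step 30	ang: 1.3225 -0.5643 -1.4919	qdot: 1.3410 -0.4492 -1.1191	p_ee: 0.3835 -0.4589 0.2078	effort: -10.1555 -3.3525 0.4254
step 31	ang: 1.3495 -0.5736 -1.5136	qdot: 1.3546 -0.4727 -1.0489	p_ee: 0.3786 -0.4571 0.1987	effort: -10.0347 -3.5241 0.3326
step 32	ang: 1.3768 -0.5834 -1.5338	qdot: 1.3708 -0.4994 -0.9805	p_ee: 0.3741 -0.4551 0.1900	effort: -9.9149 -3.6901 0.2351
step 33	ang: 1.4045 -0.5938 -1.5528	qdot: 1.3902 -0.5301 -0.9140	p_ee: 0.3698 -0.4532 0.1817	effort: -9.7944 -3.8509 0.1333
step 34	ang: 1.4326 -0.6049 -1.5704	qdot: 1.4137 -0.5655 -0.8495	p_ee: 0.3658 -0.4511 0.1737	effort: -9.6716 -4.0071 0.0276
step 35	ang: 1.4612 -0.6166 -1.5867	qdot: 1.4423 -0.6066 -0.7870	p_ee: 0.3621 -0.4491 0.1660	effort: -9.5438 -4.1591 -0.0817
step 36	ang: 1.4904 -0.6293 -1.6019	qdot: 1.4773 -0.6546 -0.7266	p_ee: 0.3586 -0.4471 0.1586	effort: -9.4080 -4.3077 -0.1944
step 37	ang: 1.5204 -0.6431 -1.6158	qdot: 1.5201 -0.7110 -0.6682	p_ee: 0.3555 -0.4450 0.1514	effort: -9.2611 -4.4534 -0.3104
step 38	ang: 1.5514 -0.6580 -1.6286	qdot: 1.5728 -0.7776 -0.6119	p_ee: 0.3525 -0.4430 0.1445	effort: -9.1007 -4.5964 -0.4295
step 39	ang: 1.5835 -0.6744 -1.6403	qdot: 1.6375 -0.8563 -0.5577	p_ee: 0.3498 -0.4409 0.1379	effort: -8.9298 -4.7357 -0.5515
step 40	ang: 1.6171 -0.6925 -1.6509	qdot: 1.7156 -0.9479 -0.5061	p_ee: 0.3474 -0.4389 0.1314	effort: -8.7727 -4.8661 -0.6760
step 41	ang: 1.6523 -0.7126 -1.6605	qdot: 1.8044 -1.0480 -0.4584	p_ee: 0.3452 -0.4367 0.1251	effort: -8.7223 -4.9707 -0.8016
step 42	ang: 1.6893 -0.7345 -1.6693	qdot: 1.8859 -1.1340 -0.4191	p_ee: 0.3432 -0.4345 0.1190	effort: -9.0373 -5.0064 -0.9248
step 43	ang: 1.7272 -0.7572 -1.6775	qdot: 1.8990 -1.1340 -0.3988	p_ee: 0.3416 -0.4321 0.1130	effort: -10.0523 -4.9280 -1.0380
step 44	ang: 1.7635 -0.7777 -1.6856	qdot: 1.7306 -0.9215 -0.4114	p_ee: 0.3403 -0.4296 0.1072	effort: -11.3701 -4.8225 -1.1313
step 45	ang: 1.7943 -0.7917 -1.6943	qdot: 1.3449 -0.4752 -0.4489	p_ee: 0.3392 -0.4271 0.1016


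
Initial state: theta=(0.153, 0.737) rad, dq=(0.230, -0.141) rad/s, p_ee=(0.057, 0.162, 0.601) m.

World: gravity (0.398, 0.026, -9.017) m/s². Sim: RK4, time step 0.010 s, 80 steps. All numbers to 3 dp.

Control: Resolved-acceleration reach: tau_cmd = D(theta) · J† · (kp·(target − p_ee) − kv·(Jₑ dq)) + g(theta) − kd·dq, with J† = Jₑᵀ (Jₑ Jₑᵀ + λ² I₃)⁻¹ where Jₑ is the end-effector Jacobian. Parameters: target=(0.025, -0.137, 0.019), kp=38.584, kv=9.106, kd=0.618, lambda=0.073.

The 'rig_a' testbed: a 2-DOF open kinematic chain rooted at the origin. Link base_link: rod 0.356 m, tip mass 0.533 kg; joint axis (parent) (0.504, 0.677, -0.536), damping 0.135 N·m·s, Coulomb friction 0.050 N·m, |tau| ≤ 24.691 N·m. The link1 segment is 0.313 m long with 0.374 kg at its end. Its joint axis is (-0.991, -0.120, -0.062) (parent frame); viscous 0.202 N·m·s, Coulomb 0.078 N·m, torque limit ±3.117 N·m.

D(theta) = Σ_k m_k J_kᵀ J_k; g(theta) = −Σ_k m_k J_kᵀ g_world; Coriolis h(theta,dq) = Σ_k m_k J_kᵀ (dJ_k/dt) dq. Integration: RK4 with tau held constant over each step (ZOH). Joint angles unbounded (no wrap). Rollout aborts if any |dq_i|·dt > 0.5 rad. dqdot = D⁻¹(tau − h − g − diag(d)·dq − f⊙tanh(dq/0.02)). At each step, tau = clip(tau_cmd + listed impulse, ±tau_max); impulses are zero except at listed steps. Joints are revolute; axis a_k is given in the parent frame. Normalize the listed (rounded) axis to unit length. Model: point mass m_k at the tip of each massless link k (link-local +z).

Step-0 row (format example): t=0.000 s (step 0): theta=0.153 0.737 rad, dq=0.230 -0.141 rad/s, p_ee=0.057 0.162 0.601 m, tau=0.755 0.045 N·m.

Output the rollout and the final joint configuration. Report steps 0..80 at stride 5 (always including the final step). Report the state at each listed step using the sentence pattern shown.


t=0.050 s (step 5): theta=0.174 0.752 rad, dq=0.528 0.512 rad/s, p_ee=0.067 0.158 0.598 m, tau=0.272 -0.451 N·m.
t=0.100 s (step 10): theta=0.203 0.780 rad, dq=0.621 0.587 rad/s, p_ee=0.080 0.155 0.594 m, tau=0.037 -0.469 N·m.
t=0.150 s (step 15): theta=0.235 0.810 rad, dq=0.669 0.616 rad/s, p_ee=0.095 0.152 0.589 m, tau=-0.119 -0.459 N·m.
t=0.200 s (step 20): theta=0.269 0.842 rad, dq=0.699 0.644 rad/s, p_ee=0.111 0.147 0.583 m, tau=-0.240 -0.453 N·m.
t=0.250 s (step 25): theta=0.305 0.875 rad, dq=0.720 0.672 rad/s, p_ee=0.127 0.142 0.576 m, tau=-0.344 -0.451 N·m.
t=0.300 s (step 30): theta=0.341 0.909 rad, dq=0.736 0.701 rad/s, p_ee=0.143 0.137 0.568 m, tau=-0.440 -0.451 N·m.
t=0.350 s (step 35): theta=0.378 0.945 rad, dq=0.750 0.730 rad/s, p_ee=0.159 0.132 0.559 m, tau=-0.532 -0.453 N·m.
t=0.400 s (step 40): theta=0.416 0.982 rad, dq=0.763 0.759 rad/s, p_ee=0.175 0.127 0.550 m, tau=-0.622 -0.455 N·m.
t=0.450 s (step 45): theta=0.455 1.021 rad, dq=0.774 0.787 rad/s, p_ee=0.191 0.121 0.539 m, tau=-0.710 -0.458 N·m.
t=0.500 s (step 50): theta=0.494 1.061 rad, dq=0.785 0.814 rad/s, p_ee=0.206 0.115 0.527 m, tau=-0.797 -0.461 N·m.
t=0.550 s (step 55): theta=0.533 1.102 rad, dq=0.794 0.840 rad/s, p_ee=0.221 0.110 0.515 m, tau=-0.882 -0.465 N·m.
t=0.600 s (step 60): theta=0.573 1.145 rad, dq=0.803 0.864 rad/s, p_ee=0.235 0.104 0.501 m, tau=-0.966 -0.468 N·m.
t=0.650 s (step 65): theta=0.613 1.188 rad, dq=0.811 0.887 rad/s, p_ee=0.249 0.098 0.487 m, tau=-1.048 -0.470 N·m.
t=0.700 s (step 70): theta=0.654 1.233 rad, dq=0.818 0.907 rad/s, p_ee=0.262 0.091 0.471 m, tau=-1.127 -0.472 N·m.
t=0.750 s (step 75): theta=0.695 1.279 rad, dq=0.824 0.925 rad/s, p_ee=0.274 0.085 0.455 m, tau=-1.204 -0.474 N·m.
t=0.800 s (step 80): theta=0.736 1.326 rad, dq=0.829 0.940 rad/s, p_ee=0.285 0.079 0.438 m.
final theta (rad): 0.736 1.326


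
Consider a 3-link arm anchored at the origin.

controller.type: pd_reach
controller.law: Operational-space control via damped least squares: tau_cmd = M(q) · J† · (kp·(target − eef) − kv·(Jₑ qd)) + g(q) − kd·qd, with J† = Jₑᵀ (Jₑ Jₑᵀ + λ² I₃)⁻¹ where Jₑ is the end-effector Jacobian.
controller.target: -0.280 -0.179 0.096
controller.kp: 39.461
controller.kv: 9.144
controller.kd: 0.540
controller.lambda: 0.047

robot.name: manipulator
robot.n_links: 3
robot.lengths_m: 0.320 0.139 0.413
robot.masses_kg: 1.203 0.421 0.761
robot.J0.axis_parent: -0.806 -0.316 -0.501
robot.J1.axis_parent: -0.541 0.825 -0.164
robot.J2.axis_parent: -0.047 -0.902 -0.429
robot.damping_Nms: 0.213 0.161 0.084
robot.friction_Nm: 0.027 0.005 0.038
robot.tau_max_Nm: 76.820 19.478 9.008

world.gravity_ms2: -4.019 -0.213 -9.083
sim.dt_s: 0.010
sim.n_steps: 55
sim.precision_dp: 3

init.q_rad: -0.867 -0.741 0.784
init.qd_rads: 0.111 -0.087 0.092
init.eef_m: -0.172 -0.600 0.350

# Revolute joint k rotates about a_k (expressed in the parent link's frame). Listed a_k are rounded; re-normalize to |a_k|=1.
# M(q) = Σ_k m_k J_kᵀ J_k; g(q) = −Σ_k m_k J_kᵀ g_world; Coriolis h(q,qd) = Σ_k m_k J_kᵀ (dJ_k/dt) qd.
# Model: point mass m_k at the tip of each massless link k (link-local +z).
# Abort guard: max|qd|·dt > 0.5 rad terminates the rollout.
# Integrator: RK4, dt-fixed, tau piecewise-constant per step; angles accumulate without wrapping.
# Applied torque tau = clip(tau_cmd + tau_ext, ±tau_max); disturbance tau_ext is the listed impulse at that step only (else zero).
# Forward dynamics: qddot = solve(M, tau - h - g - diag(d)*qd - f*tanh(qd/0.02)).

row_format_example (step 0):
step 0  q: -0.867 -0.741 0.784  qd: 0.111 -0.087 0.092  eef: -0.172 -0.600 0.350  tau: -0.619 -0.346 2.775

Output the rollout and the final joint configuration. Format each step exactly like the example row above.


step 1  q: -0.868 -0.740 0.791  qd: -0.290 0.229 1.213  eef: -0.173 -0.599 0.349  tau: -0.224 -0.075 1.831
step 2  q: -0.872 -0.737 0.806  qd: -0.555 0.343 1.907  eef: -0.175 -0.596 0.348  tau: 0.198 0.277 1.218
step 3  q: -0.879 -0.734 0.827  qd: -0.735 0.335 2.332  eef: -0.177 -0.594 0.346  tau: 0.630 0.660 0.817
step 4  q: -0.887 -0.731 0.852  qd: -0.859 0.257 2.589  eef: -0.179 -0.590 0.343  tau: 1.057 1.041 0.555
step 5  q: -0.896 -0.729 0.879  qd: -0.946 0.139 2.739  eef: -0.182 -0.586 0.339  tau: 1.467 1.405 0.385
step 6  q: -0.905 -0.728 0.907  qd: -1.009 0.000 2.819  eef: -0.185 -0.582 0.334  tau: 1.855 1.741 0.276
step 7  q: -0.916 -0.729 0.935  qd: -1.054 -0.147 2.854  eef: -0.188 -0.578 0.328  tau: 2.213 2.044 0.211
step 8  q: -0.926 -0.731 0.964  qd: -1.086 -0.296 2.856  eef: -0.191 -0.574 0.322  tau: 2.542 2.315 0.177
step 9  q: -0.937 -0.735 0.992  qd: -1.108 -0.445 2.835  eef: -0.194 -0.569 0.316  tau: 2.838 2.554 0.168
step 10  q: -0.949 -0.740 1.020  qd: -1.121 -0.589 2.796  eef: -0.197 -0.564 0.309  tau: 3.103 2.762 0.177
step 11  q: -0.960 -0.747 1.048  qd: -1.128 -0.728 2.745  eef: -0.201 -0.558 0.302  tau: 3.337 2.941 0.201
step 12  q: -0.971 -0.755 1.075  qd: -1.129 -0.861 2.684  eef: -0.204 -0.553 0.295  tau: 3.541 3.092 0.235
step 13  q: -0.982 -0.764 1.102  qd: -1.125 -0.986 2.615  eef: -0.207 -0.547 0.288  tau: 3.717 3.218 0.279
step 14  q: -0.994 -0.774 1.127  qd: -1.116 -1.104 2.541  eef: -0.210 -0.541 0.280  tau: 3.867 3.321 0.330
step 15  q: -1.005 -0.786 1.152  qd: -1.105 -1.214 2.462  eef: -0.214 -0.535 0.272  tau: 3.994 3.402 0.386
step 16  q: -1.016 -0.798 1.177  qd: -1.090 -1.315 2.380  eef: -0.217 -0.529 0.265  tau: 4.098 3.464 0.447
step 17  q: -1.026 -0.812 1.200  qd: -1.072 -1.409 2.295  eef: -0.220 -0.523 0.257  tau: 4.181 3.507 0.512
step 18  q: -1.037 -0.827 1.223  qd: -1.052 -1.494 2.209  eef: -0.222 -0.516 0.250  tau: 4.247 3.535 0.578
step 19  q: -1.047 -0.842 1.244  qd: -1.030 -1.571 2.121  eef: -0.225 -0.509 0.243  tau: 4.296 3.547 0.647
step 20  q: -1.058 -0.858 1.265  qd: -1.006 -1.639 2.033  eef: -0.228 -0.502 0.235  tau: 4.330 3.546 0.716
step 21  q: -1.068 -0.875 1.285  qd: -0.980 -1.699 1.945  eef: -0.230 -0.495 0.229  tau: 4.351 3.534 0.785
step 22  q: -1.077 -0.892 1.304  qd: -0.952 -1.751 1.858  eef: -0.233 -0.488 0.222  tau: 4.360 3.510 0.855
step 23  q: -1.087 -0.910 1.322  qd: -0.923 -1.795 1.772  eef: -0.235 -0.481 0.215  tau: 4.360 3.477 0.923
step 24  q: -1.096 -0.928 1.339  qd: -0.893 -1.831 1.687  eef: -0.238 -0.474 0.209  tau: 4.350 3.436 0.991
step 25  q: -1.105 -0.946 1.356  qd: -0.862 -1.860 1.603  eef: -0.240 -0.467 0.203  tau: 4.332 3.388 1.057
step 26  q: -1.113 -0.965 1.371  qd: -0.830 -1.881 1.521  eef: -0.242 -0.460 0.198  tau: 4.308 3.333 1.121
step 27  q: -1.121 -0.984 1.386  qd: -0.797 -1.896 1.442  eef: -0.244 -0.453 0.192  tau: 4.278 3.273 1.183
step 28  q: -1.129 -1.003 1.400  qd: -0.764 -1.903 1.364  eef: -0.245 -0.445 0.187  tau: 4.243 3.208 1.244
step 29  q: -1.136 -1.022 1.414  qd: -0.730 -1.905 1.289  eef: -0.247 -0.438 0.182  tau: 4.204 3.139 1.301
step 30  q: -1.144 -1.041 1.426  qd: -0.696 -1.900 1.217  eef: -0.249 -0.431 0.178  tau: 4.162 3.068 1.357
step 31  q: -1.150 -1.060 1.438  qd: -0.661 -1.890 1.148  eef: -0.250 -0.424 0.174  tau: 4.118 2.995 1.410
step 32  q: -1.157 -1.079 1.449  qd: -0.627 -1.876 1.081  eef: -0.252 -0.418 0.170  tau: 4.071 2.920 1.460
step 33  q: -1.163 -1.097 1.460  qd: -0.592 -1.856 1.017  eef: -0.253 -0.411 0.166  tau: 4.023 2.843 1.508
step 34  q: -1.169 -1.116 1.469  qd: -0.558 -1.833 0.955  eef: -0.254 -0.404 0.163  tau: 3.974 2.767 1.554
step 35  q: -1.174 -1.134 1.479  qd: -0.524 -1.806 0.897  eef: -0.255 -0.398 0.159  tau: 3.924 2.690 1.597
step 36  q: -1.179 -1.152 1.487  qd: -0.491 -1.776 0.841  eef: -0.256 -0.391 0.156  tau: 3.874 2.614 1.638
step 37  q: -1.184 -1.170 1.496  qd: -0.458 -1.743 0.788  eef: -0.257 -0.385 0.154  tau: 3.824 2.538 1.677
step 38  q: -1.188 -1.187 1.503  qd: -0.425 -1.709 0.738  eef: -0.258 -0.379 0.151  tau: 3.774 2.464 1.713
step 39  q: -1.192 -1.204 1.510  qd: -0.394 -1.672 0.690  eef: -0.259 -0.373 0.149  tau: 3.725 2.391 1.748
step 40  q: -1.196 -1.220 1.517  qd: -0.363 -1.633 0.645  eef: -0.260 -0.367 0.147  tau: 3.677 2.320 1.781
step 41  q: -1.200 -1.236 1.523  qd: -0.333 -1.594 0.602  eef: -0.261 -0.362 0.145  tau: 3.629 2.250 1.812
step 42  q: -1.203 -1.252 1.529  qd: -0.304 -1.554 0.562  eef: -0.262 -0.356 0.143  tau: 3.583 2.182 1.841
step 43  q: -1.206 -1.268 1.534  qd: -0.277 -1.513 0.523  eef: -0.262 -0.351 0.141  tau: 3.537 2.117 1.869
step 44  q: -1.208 -1.282 1.540  qd: -0.250 -1.472 0.487  eef: -0.263 -0.345 0.140  tau: 3.493 2.054 1.895
step 45  q: -1.211 -1.297 1.544  qd: -0.224 -1.430 0.453  eef: -0.264 -0.340 0.138  tau: 3.450 1.992 1.920
step 46  q: -1.213 -1.311 1.549  qd: -0.200 -1.389 0.421  eef: -0.264 -0.335 0.137  tau: 3.408 1.934 1.944
step 47  q: -1.215 -1.325 1.553  qd: -0.177 -1.348 0.390  eef: -0.265 -0.331 0.136  tau: 3.368 1.877 1.967
step 48  q: -1.216 -1.338 1.556  qd: -0.154 -1.308 0.362  eef: -0.266 -0.326 0.134  tau: 3.329 1.823 1.989
step 49  q: -1.218 -1.351 1.560  qd: -0.133 -1.268 0.335  eef: -0.266 -0.321 0.133  tau: 3.291 1.771 2.010
step 50  q: -1.219 -1.363 1.563  qd: -0.114 -1.229 0.309  eef: -0.267 -0.317 0.133  tau: 3.255 1.721 2.030
step 51  q: -1.220 -1.376 1.566  qd: -0.095 -1.191 0.285  eef: -0.267 -0.313 0.132  tau: 3.220 1.673 2.049
step 52  q: -1.221 -1.387 1.569  qd: -0.078 -1.154 0.262  eef: -0.268 -0.309 0.131  tau: 3.187 1.627 2.067
step 53  q: -1.222 -1.399 1.571  qd: -0.061 -1.117 0.241  eef: -0.268 -0.305 0.130  tau: 3.155 1.584 2.085
step 54  q: -1.222 -1.410 1.574  qd: -0.046 -1.082 0.221  eef: -0.269 -0.301 0.129  tau: 3.124 1.542 2.102
step 55  q: -1.223 -1.420 1.576  qd: -0.032 -1.047 0.202  eef: -0.269 -0.297 0.129
final q (rad): -1.223 -1.420 1.576


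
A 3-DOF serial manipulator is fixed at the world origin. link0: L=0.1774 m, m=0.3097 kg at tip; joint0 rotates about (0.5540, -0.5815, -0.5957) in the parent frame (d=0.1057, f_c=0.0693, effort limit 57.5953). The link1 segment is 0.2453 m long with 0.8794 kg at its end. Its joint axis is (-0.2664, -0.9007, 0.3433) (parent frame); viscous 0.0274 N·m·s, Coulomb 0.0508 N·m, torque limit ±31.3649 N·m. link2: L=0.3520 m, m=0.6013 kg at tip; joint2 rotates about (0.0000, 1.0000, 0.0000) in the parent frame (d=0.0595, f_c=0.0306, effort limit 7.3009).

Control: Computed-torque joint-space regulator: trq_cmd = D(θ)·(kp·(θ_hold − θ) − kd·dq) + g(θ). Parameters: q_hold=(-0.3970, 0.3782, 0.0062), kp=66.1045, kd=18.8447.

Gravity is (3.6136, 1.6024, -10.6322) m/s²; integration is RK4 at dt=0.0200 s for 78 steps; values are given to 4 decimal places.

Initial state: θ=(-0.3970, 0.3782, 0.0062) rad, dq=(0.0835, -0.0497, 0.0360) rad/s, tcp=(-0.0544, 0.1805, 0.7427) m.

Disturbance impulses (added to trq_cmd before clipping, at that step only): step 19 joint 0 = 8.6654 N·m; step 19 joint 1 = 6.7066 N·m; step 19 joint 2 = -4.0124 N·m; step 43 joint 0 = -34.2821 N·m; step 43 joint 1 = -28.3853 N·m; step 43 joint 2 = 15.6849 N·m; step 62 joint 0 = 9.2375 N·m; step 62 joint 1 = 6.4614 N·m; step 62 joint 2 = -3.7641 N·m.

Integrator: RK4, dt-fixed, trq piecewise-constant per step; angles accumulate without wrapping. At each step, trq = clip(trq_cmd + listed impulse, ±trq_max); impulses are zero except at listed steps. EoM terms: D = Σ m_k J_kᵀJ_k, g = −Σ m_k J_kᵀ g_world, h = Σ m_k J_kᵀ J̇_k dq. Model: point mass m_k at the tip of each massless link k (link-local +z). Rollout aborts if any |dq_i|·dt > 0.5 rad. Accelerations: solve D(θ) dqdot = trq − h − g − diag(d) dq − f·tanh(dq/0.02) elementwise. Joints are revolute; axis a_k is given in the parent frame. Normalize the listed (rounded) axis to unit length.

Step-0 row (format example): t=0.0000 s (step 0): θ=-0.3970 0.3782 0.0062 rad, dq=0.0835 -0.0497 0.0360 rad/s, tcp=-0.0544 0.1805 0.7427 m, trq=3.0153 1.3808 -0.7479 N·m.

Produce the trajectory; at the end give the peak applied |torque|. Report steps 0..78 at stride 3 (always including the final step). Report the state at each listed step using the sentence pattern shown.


t=0.0600 s (step 3): θ=-0.3954 0.3772 0.0067 rad, dq=0.0002 0.0007 -0.0003 rad/s, tcp=-0.0542 0.1801 0.7429 m, trq=3.1478 1.3332 -0.7367 N·m.
t=0.1200 s (step 6): θ=-0.3955 0.3773 0.0066 rad, dq=-0.0017 0.0010 -0.0004 rad/s, tcp=-0.0542 0.1801 0.7429 m, trq=3.1557 1.3375 -0.7393 N·m.
t=0.1800 s (step 9): θ=-0.3956 0.3774 0.0066 rad, dq=-0.0017 0.0008 -0.0003 rad/s, tcp=-0.0542 0.1801 0.7429 m, trq=3.1573 1.3387 -0.7400 N·m.
t=0.2400 s (step 12): θ=-0.3957 0.3774 0.0066 rad, dq=-0.0016 0.0008 -0.0003 rad/s, tcp=-0.0542 0.1801 0.7429 m, trq=3.1581 1.3389 -0.7401 N·m.
t=0.3000 s (step 15): θ=-0.3958 0.3774 0.0066 rad, dq=-0.0014 0.0007 -0.0003 rad/s, tcp=-0.0542 0.1802 0.7429 m, trq=3.1586 1.3390 -0.7402 N·m.
t=0.3600 s (step 18): θ=-0.3959 0.3775 0.0066 rad, dq=-0.0013 0.0007 -0.0003 rad/s, tcp=-0.0542 0.1802 0.7429 m, trq=3.1590 1.3390 -0.7402 N·m.
t=0.4200 s (step 21): θ=-0.3796 0.3779 0.0001 rad, dq=0.3724 0.0169 -0.1424 rad/s, tcp=-0.0619 0.1731 0.7438 m, trq=0.8506 -0.4961 0.3400 N·m.
t=0.4800 s (step 24): θ=-0.3701 0.3790 -0.0033 rad, dq=0.0118 0.0118 -0.0072 rad/s, tcp=-0.0667 0.1690 0.7441 m, trq=2.4540 0.7252 -0.3931 N·m.
t=0.5400 s (step 27): θ=-0.3717 0.3788 -0.0028 rad, dq=-0.0506 -0.0119 0.0182 rad/s, tcp=-0.0659 0.1697 0.7441 m, trq=2.8828 1.1095 -0.6092 N·m.
t=0.6000 s (step 30): θ=-0.3751 0.3780 -0.0016 rad, dq=-0.0584 -0.0141 0.0205 rad/s, tcp=-0.0640 0.1712 0.7440 m, trq=3.0149 1.2263 -0.6741 N·m.
t=0.6600 s (step 33): θ=-0.3784 0.3772 -0.0004 rad, dq=-0.0511 -0.0124 0.0183 rad/s, tcp=-0.0620 0.1727 0.7439 m, trq=3.0594 1.2684 -0.6966 N·m.
t=0.7200 s (step 36): θ=-0.3812 0.3765 0.0006 rad, dq=-0.0409 -0.0102 0.0157 rad/s, tcp=-0.0604 0.1739 0.7438 m, trq=3.0754 1.2866 -0.7057 N·m.
t=0.7800 s (step 39): θ=-0.3834 0.3760 0.0015 rad, dq=-0.0319 -0.0082 0.0133 rad/s, tcp=-0.0591 0.1749 0.7437 m, trq=3.0830 1.2967 -0.7106 N·m.
t=0.8400 s (step 42): θ=-0.3851 0.3756 0.0022 rad, dq=-0.0252 -0.0063 0.0110 rad/s, tcp=-0.0581 0.1756 0.7436 m, trq=3.0893 1.3041 -0.7143 N·m.
t=0.9000 s (step 45): θ=-0.4719 0.2652 -0.2144 rad, dq=-1.7981 -2.6239 -4.7591 rad/s, tcp=-0.0388 0.1869 0.7377 m, trq=12.5263 9.4248 -2.8741 N·m.
t=0.9600 s (step 48): θ=-0.5164 0.1959 -0.3289 rad, dq=-0.0799 -0.1367 -0.0747 rad/s, tcp=-0.0236 0.1944 0.7317 m, trq=6.3514 4.2240 -1.2681 N·m.
t=1.0200 s (step 51): θ=-0.5084 0.2069 -0.3040 rad, dq=0.2685 0.3703 0.6826 rad/s, tcp=-0.0242 0.1938 0.7332 m, trq=4.3471 2.5015 -0.6774 N·m.
t=1.0800 s (step 54): θ=-0.4903 0.2314 -0.2607 rad, dq=0.3113 0.4213 0.7240 rad/s, tcp=-0.0294 0.1907 0.7358 m, trq=3.6736 1.9030 -0.4980 N·m.
t=1.1400 s (step 57): θ=-0.4727 0.2553 -0.2202 rad, dq=0.2714 0.3713 0.6233 rad/s, tcp=-0.0350 0.1874 0.7379 m, trq=3.4447 1.6770 -0.4639 N·m.
t=1.2000 s (step 60): θ=-0.4581 0.2756 -0.1864 rad, dq=0.2171 0.3066 0.5099 rad/s, tcp=-0.0400 0.1848 0.7394 m, trq=3.3649 1.5816 -0.4768 N·m.
t=1.2600 s (step 63): θ=-0.4392 0.2920 -0.1599 rad, dq=0.9075 0.2330 0.3156 rad/s, tcp=-0.0465 0.1799 0.7409 m, trq=-0.2885 -1.0084 0.9779 N·m.
t=1.3200 s (step 66): θ=-0.4076 0.3046 -0.1410 rad, dq=0.2511 0.1941 0.3104 rad/s, tcp=-0.0577 0.1695 0.7429 m, trq=2.1327 0.6323 -0.0295 N·m.
t=1.3800 s (step 69): θ=-0.3998 0.3152 -0.1235 rad, dq=0.0452 0.1598 0.2735 rad/s, tcp=-0.0605 0.1681 0.7434 m, trq=2.9257 1.1763 -0.3820 N·m.
t=1.4400 s (step 72): θ=-0.3989 0.3236 -0.1083 rad, dq=0.0019 0.1219 0.2383 rad/s, tcp=-0.0605 0.1693 0.7434 m, trq=3.1500 1.3610 -0.5139 N·m.
t=1.5000 s (step 75): θ=-0.3989 0.3299 -0.0951 rad, dq=0.0004 0.0915 0.2031 rad/s, tcp=-0.0598 0.1706 0.7434 m, trq=3.1973 1.4206 -0.5680 N·m.
t=1.5600 s (step 78): θ=-0.3989 0.3348 -0.0840 rad, dq=0.0003 0.0713 0.1665 rad/s, tcp=-0.0589 0.1718 0.7435 m.
max |trq| (N·m): 31.1906
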